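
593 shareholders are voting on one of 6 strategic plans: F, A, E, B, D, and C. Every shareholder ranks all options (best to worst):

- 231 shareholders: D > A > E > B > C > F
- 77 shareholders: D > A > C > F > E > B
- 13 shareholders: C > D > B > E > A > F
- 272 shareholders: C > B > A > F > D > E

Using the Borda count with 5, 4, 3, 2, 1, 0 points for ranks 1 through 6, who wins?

F: 231·0 + 77·2 + 13·0 + 272·2 = 698
A: 231·4 + 77·4 + 13·1 + 272·3 = 2061
E: 231·3 + 77·1 + 13·2 + 272·0 = 796
B: 231·2 + 77·0 + 13·3 + 272·4 = 1589
D: 231·5 + 77·5 + 13·4 + 272·1 = 1864
C: 231·1 + 77·3 + 13·5 + 272·5 = 1887
A has the highest Borda score (2061).

A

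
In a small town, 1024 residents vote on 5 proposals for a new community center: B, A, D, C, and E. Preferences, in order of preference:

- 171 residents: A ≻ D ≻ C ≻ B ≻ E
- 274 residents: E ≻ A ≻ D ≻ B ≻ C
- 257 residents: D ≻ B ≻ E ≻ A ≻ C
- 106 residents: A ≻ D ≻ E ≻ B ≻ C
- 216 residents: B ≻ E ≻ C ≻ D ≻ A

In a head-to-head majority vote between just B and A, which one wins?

Voters preferring B to A: 473; preferring A to B: 551.
A wins the head-to-head.

A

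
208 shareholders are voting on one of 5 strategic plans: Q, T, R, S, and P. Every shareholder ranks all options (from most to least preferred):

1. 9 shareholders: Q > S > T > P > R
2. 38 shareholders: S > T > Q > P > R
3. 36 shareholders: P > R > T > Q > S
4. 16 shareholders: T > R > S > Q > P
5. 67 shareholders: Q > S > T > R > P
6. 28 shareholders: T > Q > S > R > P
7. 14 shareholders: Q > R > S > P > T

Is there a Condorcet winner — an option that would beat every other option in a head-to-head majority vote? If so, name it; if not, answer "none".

none

Checking pairwise contests:
T beats Q 118–90.
S beats T 128–80.
Q beats R 156–52.
Q beats S 154–54.
Q beats P 172–36.
Every option loses at least one head-to-head, so there is no Condorcet winner.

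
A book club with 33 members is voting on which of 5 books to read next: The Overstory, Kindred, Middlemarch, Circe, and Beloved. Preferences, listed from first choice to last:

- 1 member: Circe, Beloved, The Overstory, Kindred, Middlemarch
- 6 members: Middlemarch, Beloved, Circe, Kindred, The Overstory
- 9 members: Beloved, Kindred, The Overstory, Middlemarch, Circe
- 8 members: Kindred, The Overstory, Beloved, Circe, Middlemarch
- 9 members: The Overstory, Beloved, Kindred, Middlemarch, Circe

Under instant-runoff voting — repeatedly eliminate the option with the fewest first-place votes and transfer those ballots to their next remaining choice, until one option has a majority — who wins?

Round 1: The Overstory 9, Kindred 8, Middlemarch 6, Circe 1, Beloved 9. Eliminate Circe.
Round 2: The Overstory 9, Kindred 8, Middlemarch 6, Beloved 10. Eliminate Middlemarch.
Round 3: The Overstory 9, Kindred 8, Beloved 16. Eliminate Kindred.
Round 4: The Overstory 17, Beloved 16. The Overstory has a majority.

The Overstory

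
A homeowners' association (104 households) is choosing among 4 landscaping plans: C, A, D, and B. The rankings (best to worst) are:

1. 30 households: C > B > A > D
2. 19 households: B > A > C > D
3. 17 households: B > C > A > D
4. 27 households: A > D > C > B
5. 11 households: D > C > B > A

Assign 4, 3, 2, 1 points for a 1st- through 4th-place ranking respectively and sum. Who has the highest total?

C

C: 30·4 + 19·2 + 17·3 + 27·2 + 11·3 = 296
A: 30·2 + 19·3 + 17·2 + 27·4 + 11·1 = 270
D: 30·1 + 19·1 + 17·1 + 27·3 + 11·4 = 191
B: 30·3 + 19·4 + 17·4 + 27·1 + 11·2 = 283
C has the highest Borda score (296).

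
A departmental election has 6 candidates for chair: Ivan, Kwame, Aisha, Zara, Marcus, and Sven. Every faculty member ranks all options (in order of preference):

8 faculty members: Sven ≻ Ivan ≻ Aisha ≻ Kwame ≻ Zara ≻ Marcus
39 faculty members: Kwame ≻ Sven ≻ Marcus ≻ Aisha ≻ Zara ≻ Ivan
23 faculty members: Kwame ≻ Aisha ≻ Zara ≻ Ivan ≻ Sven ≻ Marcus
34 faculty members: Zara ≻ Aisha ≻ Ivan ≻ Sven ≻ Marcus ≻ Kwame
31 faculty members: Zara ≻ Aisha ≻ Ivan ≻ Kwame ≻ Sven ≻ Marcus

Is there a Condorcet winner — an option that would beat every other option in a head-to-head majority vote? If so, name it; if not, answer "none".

Aisha

Aisha vs Ivan: 127–8 for Aisha.
Aisha vs Kwame: 73–62 for Aisha.
Aisha vs Zara: 70–65 for Aisha.
Aisha vs Marcus: 96–39 for Aisha.
Aisha vs Sven: 88–47 for Aisha.
Aisha beats every other option head-to-head.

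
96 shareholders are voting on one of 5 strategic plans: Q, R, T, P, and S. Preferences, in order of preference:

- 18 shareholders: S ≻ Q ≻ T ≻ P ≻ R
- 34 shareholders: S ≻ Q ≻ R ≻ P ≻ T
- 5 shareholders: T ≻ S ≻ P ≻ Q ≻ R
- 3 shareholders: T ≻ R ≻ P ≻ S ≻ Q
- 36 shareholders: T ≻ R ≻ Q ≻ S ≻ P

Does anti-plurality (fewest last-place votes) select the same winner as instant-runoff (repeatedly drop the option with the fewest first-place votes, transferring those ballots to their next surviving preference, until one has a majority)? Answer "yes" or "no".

Anti-plurality — last-place votes: Q 3, R 23, T 34, P 36, S 0. Winner: S.
Instant-runoff — R1 Q 0, R 0, T 44, P 0, S 52 (S winner). Winner: S.
The two methods agree.

yes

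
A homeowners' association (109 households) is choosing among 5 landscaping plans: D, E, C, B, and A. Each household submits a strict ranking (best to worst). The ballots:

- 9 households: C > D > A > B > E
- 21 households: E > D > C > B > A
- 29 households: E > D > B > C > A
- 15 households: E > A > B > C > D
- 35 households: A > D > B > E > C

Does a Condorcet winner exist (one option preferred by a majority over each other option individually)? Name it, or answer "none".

E vs D: 65–44 for E.
E vs C: 100–9 for E.
E vs B: 65–44 for E.
E vs A: 65–44 for E.
E beats every other option head-to-head.

E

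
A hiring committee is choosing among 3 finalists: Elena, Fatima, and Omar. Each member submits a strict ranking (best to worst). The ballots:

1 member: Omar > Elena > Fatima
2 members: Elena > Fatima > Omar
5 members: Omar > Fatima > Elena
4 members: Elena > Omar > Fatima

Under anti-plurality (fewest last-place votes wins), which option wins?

Omar

Last-place votes: Elena 5, Fatima 5, Omar 2.
Omar is ranked last by the fewest voters, so Omar wins.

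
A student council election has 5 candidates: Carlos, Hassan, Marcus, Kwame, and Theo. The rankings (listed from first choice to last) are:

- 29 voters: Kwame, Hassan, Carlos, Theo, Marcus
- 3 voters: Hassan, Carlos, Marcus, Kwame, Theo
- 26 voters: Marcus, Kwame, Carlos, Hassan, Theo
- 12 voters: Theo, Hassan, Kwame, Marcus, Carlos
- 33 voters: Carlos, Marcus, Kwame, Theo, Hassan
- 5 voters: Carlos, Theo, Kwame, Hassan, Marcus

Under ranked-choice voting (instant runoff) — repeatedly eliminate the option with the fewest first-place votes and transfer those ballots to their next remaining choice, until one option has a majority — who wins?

Round 1: Carlos 38, Hassan 3, Marcus 26, Kwame 29, Theo 12. Eliminate Hassan.
Round 2: Carlos 41, Marcus 26, Kwame 29, Theo 12. Eliminate Theo.
Round 3: Carlos 41, Marcus 26, Kwame 41. Eliminate Marcus.
Round 4: Carlos 41, Kwame 67. Kwame has a majority.

Kwame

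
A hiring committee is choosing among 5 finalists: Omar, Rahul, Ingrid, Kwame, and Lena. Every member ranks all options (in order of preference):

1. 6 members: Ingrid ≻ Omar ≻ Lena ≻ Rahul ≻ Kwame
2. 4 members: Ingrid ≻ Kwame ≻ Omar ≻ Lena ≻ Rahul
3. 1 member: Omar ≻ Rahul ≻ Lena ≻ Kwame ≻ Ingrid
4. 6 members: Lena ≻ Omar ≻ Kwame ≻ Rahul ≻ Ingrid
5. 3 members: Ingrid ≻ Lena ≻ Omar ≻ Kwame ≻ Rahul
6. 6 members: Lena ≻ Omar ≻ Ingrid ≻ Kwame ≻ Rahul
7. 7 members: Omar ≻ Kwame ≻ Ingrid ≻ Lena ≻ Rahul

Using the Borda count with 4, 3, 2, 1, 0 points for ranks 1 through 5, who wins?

Omar

Omar: 6·3 + 4·2 + 1·4 + 6·3 + 3·2 + 6·3 + 7·4 = 100
Rahul: 6·1 + 4·0 + 1·3 + 6·1 + 3·0 + 6·0 + 7·0 = 15
Ingrid: 6·4 + 4·4 + 1·0 + 6·0 + 3·4 + 6·2 + 7·2 = 78
Kwame: 6·0 + 4·3 + 1·1 + 6·2 + 3·1 + 6·1 + 7·3 = 55
Lena: 6·2 + 4·1 + 1·2 + 6·4 + 3·3 + 6·4 + 7·1 = 82
Omar has the highest Borda score (100).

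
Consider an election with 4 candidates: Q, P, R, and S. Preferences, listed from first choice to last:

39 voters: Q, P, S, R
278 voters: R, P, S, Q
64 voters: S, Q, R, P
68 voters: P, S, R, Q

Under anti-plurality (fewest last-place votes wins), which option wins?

Last-place votes: Q 346, P 64, R 39, S 0.
S is ranked last by the fewest voters, so S wins.

S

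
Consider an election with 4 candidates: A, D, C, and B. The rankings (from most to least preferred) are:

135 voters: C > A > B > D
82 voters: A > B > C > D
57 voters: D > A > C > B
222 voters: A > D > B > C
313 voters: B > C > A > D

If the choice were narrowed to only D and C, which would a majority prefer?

Voters preferring D to C: 279; preferring C to D: 530.
C wins the head-to-head.

C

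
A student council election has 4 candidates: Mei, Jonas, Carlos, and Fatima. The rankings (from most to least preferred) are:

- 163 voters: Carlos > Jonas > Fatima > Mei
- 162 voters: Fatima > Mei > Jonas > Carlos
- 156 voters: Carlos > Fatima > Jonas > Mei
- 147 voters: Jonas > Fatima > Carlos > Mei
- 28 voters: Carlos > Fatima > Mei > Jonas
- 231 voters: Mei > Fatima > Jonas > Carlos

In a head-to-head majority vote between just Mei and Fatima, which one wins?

Voters preferring Mei to Fatima: 231; preferring Fatima to Mei: 656.
Fatima wins the head-to-head.

Fatima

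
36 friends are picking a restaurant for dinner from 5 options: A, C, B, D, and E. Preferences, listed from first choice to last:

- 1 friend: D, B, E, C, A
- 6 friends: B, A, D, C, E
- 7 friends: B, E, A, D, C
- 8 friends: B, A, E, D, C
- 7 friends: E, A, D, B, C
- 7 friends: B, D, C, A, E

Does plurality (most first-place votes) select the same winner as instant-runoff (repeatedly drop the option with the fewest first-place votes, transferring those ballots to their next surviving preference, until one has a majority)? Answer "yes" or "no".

yes

Plurality — first-place votes: A 0, C 0, B 28, D 1, E 7. Winner: B.
Instant-runoff — R1 A 0, C 0, B 28, D 1, E 7 (B winner). Winner: B.
The two methods agree.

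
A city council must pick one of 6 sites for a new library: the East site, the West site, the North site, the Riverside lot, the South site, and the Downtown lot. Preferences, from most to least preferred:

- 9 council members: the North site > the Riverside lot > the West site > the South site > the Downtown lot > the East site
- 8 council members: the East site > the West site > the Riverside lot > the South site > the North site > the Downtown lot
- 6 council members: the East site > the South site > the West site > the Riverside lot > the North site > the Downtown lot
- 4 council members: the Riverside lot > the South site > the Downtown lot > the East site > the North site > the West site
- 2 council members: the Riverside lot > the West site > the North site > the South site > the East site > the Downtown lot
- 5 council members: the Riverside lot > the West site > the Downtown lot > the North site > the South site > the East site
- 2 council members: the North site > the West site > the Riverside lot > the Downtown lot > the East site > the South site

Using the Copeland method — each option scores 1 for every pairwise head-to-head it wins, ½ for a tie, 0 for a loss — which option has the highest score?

the East site: ties the West site and the North site; loses to the Riverside lot, the South site, and the Downtown lot → score 1.
the West site: beats the North site, the South site, and the Downtown lot; ties the East site; loses to the Riverside lot → score 3.5.
the North site: beats the Downtown lot; ties the East site and the South site; loses to the West site and the Riverside lot → score 2.
the Riverside lot: beats the East site, the West site, the North site, the South site, and the Downtown lot → score 5.
the South site: beats the East site and the Downtown lot; ties the North site; loses to the West site and the Riverside lot → score 2.5.
the Downtown lot: beats the East site; loses to the West site, the North site, the Riverside lot, and the South site → score 1.
the Riverside lot has the best pairwise record.

the Riverside lot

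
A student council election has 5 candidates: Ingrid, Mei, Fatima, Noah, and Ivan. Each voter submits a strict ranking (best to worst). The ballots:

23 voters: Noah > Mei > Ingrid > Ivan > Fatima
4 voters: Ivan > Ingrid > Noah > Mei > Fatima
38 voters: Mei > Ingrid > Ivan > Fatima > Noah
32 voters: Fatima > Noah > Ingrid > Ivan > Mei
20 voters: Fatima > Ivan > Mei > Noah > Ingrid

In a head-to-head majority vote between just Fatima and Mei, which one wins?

Mei

Voters preferring Fatima to Mei: 52; preferring Mei to Fatima: 65.
Mei wins the head-to-head.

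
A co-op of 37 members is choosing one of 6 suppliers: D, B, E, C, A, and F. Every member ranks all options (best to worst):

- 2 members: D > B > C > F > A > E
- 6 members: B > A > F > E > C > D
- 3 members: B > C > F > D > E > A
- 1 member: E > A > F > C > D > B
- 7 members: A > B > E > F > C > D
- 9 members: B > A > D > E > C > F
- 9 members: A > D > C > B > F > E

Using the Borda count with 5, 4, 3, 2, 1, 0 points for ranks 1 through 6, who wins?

A

D: 2·5 + 6·0 + 3·2 + 1·1 + 7·0 + 9·3 + 9·4 = 80
B: 2·4 + 6·5 + 3·5 + 1·0 + 7·4 + 9·5 + 9·2 = 144
E: 2·0 + 6·2 + 3·1 + 1·5 + 7·3 + 9·2 + 9·0 = 59
C: 2·3 + 6·1 + 3·4 + 1·2 + 7·1 + 9·1 + 9·3 = 69
A: 2·1 + 6·4 + 3·0 + 1·4 + 7·5 + 9·4 + 9·5 = 146
F: 2·2 + 6·3 + 3·3 + 1·3 + 7·2 + 9·0 + 9·1 = 57
A has the highest Borda score (146).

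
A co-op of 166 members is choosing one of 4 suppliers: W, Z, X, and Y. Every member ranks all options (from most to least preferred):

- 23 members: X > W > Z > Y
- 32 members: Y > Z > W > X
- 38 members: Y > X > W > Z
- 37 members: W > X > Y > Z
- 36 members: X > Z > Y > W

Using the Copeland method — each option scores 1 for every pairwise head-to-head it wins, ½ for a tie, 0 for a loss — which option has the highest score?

X

W: beats Z; loses to X and Y → score 1.
Z: loses to W, X, and Y → score 0.
X: beats W, Z, and Y → score 3.
Y: beats W and Z; loses to X → score 2.
X has the best pairwise record.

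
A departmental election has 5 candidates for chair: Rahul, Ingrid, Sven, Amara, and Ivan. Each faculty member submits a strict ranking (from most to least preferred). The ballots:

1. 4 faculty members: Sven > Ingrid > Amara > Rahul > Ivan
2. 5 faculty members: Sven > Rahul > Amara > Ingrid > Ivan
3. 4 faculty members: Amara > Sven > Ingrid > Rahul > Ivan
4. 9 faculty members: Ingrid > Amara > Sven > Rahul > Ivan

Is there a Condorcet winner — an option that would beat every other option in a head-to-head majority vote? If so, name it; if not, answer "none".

none

Checking pairwise contests:
Ingrid beats Rahul 17–5.
Sven beats Ingrid 13–9.
Amara beats Sven 13–9.
Ingrid beats Amara 13–9.
Rahul beats Ivan 22–0.
Every option loses at least one head-to-head, so there is no Condorcet winner.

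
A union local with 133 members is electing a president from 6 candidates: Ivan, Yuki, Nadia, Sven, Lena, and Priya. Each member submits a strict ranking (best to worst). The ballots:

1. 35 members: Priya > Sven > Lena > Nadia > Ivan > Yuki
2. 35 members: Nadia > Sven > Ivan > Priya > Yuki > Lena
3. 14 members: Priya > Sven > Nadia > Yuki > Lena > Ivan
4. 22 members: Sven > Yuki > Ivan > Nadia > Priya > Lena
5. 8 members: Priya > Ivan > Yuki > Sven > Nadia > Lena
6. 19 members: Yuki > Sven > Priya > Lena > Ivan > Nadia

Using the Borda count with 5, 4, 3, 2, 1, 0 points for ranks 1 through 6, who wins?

Sven

Ivan: 35·1 + 35·3 + 14·0 + 22·3 + 8·4 + 19·1 = 257
Yuki: 35·0 + 35·1 + 14·2 + 22·4 + 8·3 + 19·5 = 270
Nadia: 35·2 + 35·5 + 14·3 + 22·2 + 8·1 + 19·0 = 339
Sven: 35·4 + 35·4 + 14·4 + 22·5 + 8·2 + 19·4 = 538
Lena: 35·3 + 35·0 + 14·1 + 22·0 + 8·0 + 19·2 = 157
Priya: 35·5 + 35·2 + 14·5 + 22·1 + 8·5 + 19·3 = 434
Sven has the highest Borda score (538).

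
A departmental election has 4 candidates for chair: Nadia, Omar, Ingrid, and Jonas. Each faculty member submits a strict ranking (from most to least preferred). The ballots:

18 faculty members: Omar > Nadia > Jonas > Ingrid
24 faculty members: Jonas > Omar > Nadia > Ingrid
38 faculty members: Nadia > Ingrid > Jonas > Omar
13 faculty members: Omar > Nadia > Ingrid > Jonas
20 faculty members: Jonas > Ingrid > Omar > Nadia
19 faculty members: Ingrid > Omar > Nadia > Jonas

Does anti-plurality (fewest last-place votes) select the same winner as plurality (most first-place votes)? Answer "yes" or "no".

no

Anti-plurality — last-place votes: Nadia 20, Omar 38, Ingrid 42, Jonas 32. Winner: Nadia.
Plurality — first-place votes: Nadia 38, Omar 31, Ingrid 19, Jonas 44. Winner: Jonas.
The two methods disagree.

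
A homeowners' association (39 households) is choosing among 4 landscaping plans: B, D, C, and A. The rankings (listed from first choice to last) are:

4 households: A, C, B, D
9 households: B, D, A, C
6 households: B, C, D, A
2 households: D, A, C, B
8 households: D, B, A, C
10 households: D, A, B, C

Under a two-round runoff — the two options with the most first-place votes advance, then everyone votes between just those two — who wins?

Round 1 first-place votes: B 15, D 20, C 0, A 4.
D and B advance.
Runoff: D is preferred to B by 20 voters; B by 19.
D wins the runoff.

D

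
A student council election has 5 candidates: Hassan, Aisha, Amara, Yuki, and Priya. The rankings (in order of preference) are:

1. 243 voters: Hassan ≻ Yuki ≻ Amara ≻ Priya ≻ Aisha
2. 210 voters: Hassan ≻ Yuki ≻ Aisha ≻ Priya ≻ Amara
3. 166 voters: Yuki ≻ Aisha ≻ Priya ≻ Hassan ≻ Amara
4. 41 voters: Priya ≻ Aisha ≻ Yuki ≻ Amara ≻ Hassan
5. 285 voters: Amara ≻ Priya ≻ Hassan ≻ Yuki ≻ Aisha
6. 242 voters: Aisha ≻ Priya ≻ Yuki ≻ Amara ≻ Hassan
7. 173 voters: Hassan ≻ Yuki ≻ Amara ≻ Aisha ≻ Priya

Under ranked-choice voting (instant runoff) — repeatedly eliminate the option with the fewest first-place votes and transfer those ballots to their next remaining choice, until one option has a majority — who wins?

Round 1: Hassan 626, Aisha 242, Amara 285, Yuki 166, Priya 41. Eliminate Priya.
Round 2: Hassan 626, Aisha 283, Amara 285, Yuki 166. Eliminate Yuki.
Round 3: Hassan 626, Aisha 449, Amara 285. Eliminate Amara.
Round 4: Hassan 911, Aisha 449. Hassan has a majority.

Hassan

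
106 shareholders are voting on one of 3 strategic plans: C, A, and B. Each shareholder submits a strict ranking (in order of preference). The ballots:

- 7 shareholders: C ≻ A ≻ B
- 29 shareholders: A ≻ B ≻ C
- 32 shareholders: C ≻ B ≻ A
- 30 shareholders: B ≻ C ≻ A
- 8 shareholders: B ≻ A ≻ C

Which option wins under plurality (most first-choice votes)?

C

First-place votes: C 39, A 29, B 38.
C has the most first-place votes.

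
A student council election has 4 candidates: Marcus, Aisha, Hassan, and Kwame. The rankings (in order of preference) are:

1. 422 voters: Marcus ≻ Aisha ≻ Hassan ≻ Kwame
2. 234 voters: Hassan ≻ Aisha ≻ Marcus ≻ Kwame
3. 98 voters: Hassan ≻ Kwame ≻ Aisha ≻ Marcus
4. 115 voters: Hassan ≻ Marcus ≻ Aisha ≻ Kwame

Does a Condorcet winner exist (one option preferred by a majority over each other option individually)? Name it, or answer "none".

Hassan

Hassan vs Marcus: 447–422 for Hassan.
Hassan vs Aisha: 447–422 for Hassan.
Hassan vs Kwame: 869–0 for Hassan.
Hassan beats every other option head-to-head.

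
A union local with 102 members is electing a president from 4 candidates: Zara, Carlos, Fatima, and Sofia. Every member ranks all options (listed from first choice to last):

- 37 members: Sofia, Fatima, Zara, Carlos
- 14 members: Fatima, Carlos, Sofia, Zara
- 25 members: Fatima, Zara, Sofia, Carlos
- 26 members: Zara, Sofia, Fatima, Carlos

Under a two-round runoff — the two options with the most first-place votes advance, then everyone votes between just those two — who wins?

Sofia

Round 1 first-place votes: Zara 26, Carlos 0, Fatima 39, Sofia 37.
Fatima and Sofia advance.
Runoff: Fatima is preferred to Sofia by 39 voters; Sofia by 63.
Sofia wins the runoff.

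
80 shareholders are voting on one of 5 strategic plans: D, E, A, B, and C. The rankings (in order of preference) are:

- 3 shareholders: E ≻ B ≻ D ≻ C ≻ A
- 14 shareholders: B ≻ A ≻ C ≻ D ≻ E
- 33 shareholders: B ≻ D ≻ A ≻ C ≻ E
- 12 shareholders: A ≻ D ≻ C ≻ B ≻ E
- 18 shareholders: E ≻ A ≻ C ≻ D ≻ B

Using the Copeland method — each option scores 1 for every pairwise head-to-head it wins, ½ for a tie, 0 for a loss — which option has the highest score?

D: beats E and C; loses to A and B → score 2.
E: loses to D, A, B, and C → score 0.
A: beats D, E, and C; loses to B → score 3.
B: beats D, E, A, and C → score 4.
C: beats E; loses to D, A, and B → score 1.
B has the best pairwise record.

B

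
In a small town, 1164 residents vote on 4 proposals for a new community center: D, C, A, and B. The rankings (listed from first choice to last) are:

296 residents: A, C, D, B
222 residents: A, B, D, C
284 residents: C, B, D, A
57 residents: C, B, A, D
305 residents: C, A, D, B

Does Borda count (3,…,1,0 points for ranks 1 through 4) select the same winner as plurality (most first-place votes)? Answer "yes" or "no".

yes

Borda — scores: D 1107, C 2530, A 2221, B 1126. Winner: C.
Plurality — first-place votes: D 0, C 646, A 518, B 0. Winner: C.
The two methods agree.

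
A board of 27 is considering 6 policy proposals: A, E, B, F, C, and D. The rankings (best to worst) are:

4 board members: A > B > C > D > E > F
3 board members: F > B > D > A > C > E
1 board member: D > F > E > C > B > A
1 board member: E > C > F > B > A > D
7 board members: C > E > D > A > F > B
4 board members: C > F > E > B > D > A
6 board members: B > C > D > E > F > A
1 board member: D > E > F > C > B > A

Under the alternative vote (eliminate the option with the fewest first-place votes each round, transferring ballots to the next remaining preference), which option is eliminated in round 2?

Round 1: A 4, E 1, B 6, F 3, C 11, D 2. Eliminate E.
Round 2: A 4, B 6, F 3, C 12, D 2. Eliminate D.

D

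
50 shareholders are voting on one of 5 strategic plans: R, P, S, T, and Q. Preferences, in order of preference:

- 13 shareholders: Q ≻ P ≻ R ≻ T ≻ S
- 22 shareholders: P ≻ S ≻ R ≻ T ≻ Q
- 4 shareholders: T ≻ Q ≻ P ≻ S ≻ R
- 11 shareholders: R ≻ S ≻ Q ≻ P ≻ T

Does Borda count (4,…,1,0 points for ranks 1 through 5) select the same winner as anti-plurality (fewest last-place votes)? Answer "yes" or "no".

yes

Borda — scores: R 114, P 146, S 103, T 51, Q 86. Winner: P.
Anti-plurality — last-place votes: R 4, P 0, S 13, T 11, Q 22. Winner: P.
The two methods agree.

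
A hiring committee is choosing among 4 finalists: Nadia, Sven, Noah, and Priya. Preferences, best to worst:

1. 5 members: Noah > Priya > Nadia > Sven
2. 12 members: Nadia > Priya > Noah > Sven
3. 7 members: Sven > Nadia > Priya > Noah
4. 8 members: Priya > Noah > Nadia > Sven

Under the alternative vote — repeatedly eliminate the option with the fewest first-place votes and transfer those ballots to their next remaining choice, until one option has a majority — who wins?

Round 1: Nadia 12, Sven 7, Noah 5, Priya 8. Eliminate Noah.
Round 2: Nadia 12, Sven 7, Priya 13. Eliminate Sven.
Round 3: Nadia 19, Priya 13. Nadia has a majority.

Nadia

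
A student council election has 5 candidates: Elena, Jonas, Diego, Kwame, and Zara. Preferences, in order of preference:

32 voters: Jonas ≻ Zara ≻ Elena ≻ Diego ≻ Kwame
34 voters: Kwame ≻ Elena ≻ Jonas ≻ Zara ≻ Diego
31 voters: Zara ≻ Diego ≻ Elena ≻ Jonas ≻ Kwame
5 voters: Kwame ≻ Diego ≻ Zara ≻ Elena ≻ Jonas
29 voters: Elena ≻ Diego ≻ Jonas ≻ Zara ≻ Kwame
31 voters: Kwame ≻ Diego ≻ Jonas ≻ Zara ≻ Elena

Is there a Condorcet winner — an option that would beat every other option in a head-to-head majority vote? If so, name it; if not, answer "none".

Checking pairwise contests:
Zara beats Elena 99–63.
Elena beats Jonas 99–63.
Elena beats Diego 95–67.
Elena beats Kwame 92–70.
Jonas beats Zara 126–36.
Every option loses at least one head-to-head, so there is no Condorcet winner.

none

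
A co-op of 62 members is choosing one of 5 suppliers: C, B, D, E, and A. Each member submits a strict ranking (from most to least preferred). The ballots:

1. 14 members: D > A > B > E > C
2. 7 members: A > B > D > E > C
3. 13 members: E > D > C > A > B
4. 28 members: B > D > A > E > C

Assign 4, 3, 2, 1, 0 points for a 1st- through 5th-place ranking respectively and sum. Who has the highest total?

C: 14·0 + 7·0 + 13·2 + 28·0 = 26
B: 14·2 + 7·3 + 13·0 + 28·4 = 161
D: 14·4 + 7·2 + 13·3 + 28·3 = 193
E: 14·1 + 7·1 + 13·4 + 28·1 = 101
A: 14·3 + 7·4 + 13·1 + 28·2 = 139
D has the highest Borda score (193).

D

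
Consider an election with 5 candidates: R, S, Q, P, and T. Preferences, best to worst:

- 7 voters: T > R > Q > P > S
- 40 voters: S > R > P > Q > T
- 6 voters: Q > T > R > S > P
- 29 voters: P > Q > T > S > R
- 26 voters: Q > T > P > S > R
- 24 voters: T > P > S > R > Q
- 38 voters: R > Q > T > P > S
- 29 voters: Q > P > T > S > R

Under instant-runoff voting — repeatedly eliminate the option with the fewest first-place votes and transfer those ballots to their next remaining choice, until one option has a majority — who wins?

Round 1: R 38, S 40, Q 61, P 29, T 31. Eliminate P.
Round 2: R 38, S 40, Q 90, T 31. Eliminate T.
Round 3: R 45, S 64, Q 90. Eliminate R.
Round 4: S 64, Q 135. Q has a majority.

Q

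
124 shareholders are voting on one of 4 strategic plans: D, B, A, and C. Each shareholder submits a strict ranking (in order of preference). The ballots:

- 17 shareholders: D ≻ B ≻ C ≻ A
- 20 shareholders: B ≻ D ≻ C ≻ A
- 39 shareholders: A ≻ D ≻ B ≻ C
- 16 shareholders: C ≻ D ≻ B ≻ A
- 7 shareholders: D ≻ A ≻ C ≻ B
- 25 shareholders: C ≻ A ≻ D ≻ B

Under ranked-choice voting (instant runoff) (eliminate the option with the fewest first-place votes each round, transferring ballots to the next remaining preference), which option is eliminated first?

B

Round 1: D 24, B 20, A 39, C 41. Eliminate B.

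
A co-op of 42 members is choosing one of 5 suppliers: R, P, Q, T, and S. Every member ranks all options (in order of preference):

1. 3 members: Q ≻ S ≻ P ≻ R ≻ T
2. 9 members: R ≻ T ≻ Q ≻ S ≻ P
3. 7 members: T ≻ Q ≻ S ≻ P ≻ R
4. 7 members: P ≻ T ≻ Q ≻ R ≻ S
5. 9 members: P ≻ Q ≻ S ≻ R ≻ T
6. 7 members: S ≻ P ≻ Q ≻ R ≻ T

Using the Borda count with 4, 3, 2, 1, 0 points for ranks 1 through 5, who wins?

R: 3·1 + 9·4 + 7·0 + 7·1 + 9·1 + 7·1 = 62
P: 3·2 + 9·0 + 7·1 + 7·4 + 9·4 + 7·3 = 98
Q: 3·4 + 9·2 + 7·3 + 7·2 + 9·3 + 7·2 = 106
T: 3·0 + 9·3 + 7·4 + 7·3 + 9·0 + 7·0 = 76
S: 3·3 + 9·1 + 7·2 + 7·0 + 9·2 + 7·4 = 78
Q has the highest Borda score (106).

Q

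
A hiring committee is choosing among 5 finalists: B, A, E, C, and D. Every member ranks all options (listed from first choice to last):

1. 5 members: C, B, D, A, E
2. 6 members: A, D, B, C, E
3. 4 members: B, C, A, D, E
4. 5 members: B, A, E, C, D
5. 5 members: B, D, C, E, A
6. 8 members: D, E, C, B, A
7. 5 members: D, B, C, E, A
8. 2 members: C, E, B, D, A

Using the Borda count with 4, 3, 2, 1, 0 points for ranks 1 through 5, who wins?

B

B: 5·3 + 6·2 + 4·4 + 5·4 + 5·4 + 8·1 + 5·3 + 2·2 = 110
A: 5·1 + 6·4 + 4·2 + 5·3 + 5·0 + 8·0 + 5·0 + 2·0 = 52
E: 5·0 + 6·0 + 4·0 + 5·2 + 5·1 + 8·3 + 5·1 + 2·3 = 50
C: 5·4 + 6·1 + 4·3 + 5·1 + 5·2 + 8·2 + 5·2 + 2·4 = 87
D: 5·2 + 6·3 + 4·1 + 5·0 + 5·3 + 8·4 + 5·4 + 2·1 = 101
B has the highest Borda score (110).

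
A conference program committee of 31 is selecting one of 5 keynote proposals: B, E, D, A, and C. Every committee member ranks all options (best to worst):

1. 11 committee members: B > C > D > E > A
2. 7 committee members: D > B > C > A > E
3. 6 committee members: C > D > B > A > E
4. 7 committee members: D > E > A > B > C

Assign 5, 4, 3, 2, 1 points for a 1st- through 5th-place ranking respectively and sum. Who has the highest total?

D

B: 11·5 + 7·4 + 6·3 + 7·2 = 115
E: 11·2 + 7·1 + 6·1 + 7·4 = 63
D: 11·3 + 7·5 + 6·4 + 7·5 = 127
A: 11·1 + 7·2 + 6·2 + 7·3 = 58
C: 11·4 + 7·3 + 6·5 + 7·1 = 102
D has the highest Borda score (127).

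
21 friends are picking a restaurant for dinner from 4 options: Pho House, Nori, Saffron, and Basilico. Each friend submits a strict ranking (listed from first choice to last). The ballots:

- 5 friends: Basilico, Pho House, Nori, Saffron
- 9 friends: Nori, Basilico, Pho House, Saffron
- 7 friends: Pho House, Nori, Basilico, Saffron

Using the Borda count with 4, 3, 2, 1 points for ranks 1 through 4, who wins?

Pho House: 5·3 + 9·2 + 7·4 = 61
Nori: 5·2 + 9·4 + 7·3 = 67
Saffron: 5·1 + 9·1 + 7·1 = 21
Basilico: 5·4 + 9·3 + 7·2 = 61
Nori has the highest Borda score (67).

Nori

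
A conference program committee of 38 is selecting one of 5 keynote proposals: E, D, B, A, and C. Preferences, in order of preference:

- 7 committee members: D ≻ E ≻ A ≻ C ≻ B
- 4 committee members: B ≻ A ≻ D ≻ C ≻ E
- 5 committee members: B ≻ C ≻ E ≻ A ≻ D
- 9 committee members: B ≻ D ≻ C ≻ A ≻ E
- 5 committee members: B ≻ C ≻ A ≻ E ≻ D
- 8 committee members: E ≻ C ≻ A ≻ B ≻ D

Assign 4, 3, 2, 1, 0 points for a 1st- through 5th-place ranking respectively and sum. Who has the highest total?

E: 7·3 + 4·0 + 5·2 + 9·0 + 5·1 + 8·4 = 68
D: 7·4 + 4·2 + 5·0 + 9·3 + 5·0 + 8·0 = 63
B: 7·0 + 4·4 + 5·4 + 9·4 + 5·4 + 8·1 = 100
A: 7·2 + 4·3 + 5·1 + 9·1 + 5·2 + 8·2 = 66
C: 7·1 + 4·1 + 5·3 + 9·2 + 5·3 + 8·3 = 83
B has the highest Borda score (100).

B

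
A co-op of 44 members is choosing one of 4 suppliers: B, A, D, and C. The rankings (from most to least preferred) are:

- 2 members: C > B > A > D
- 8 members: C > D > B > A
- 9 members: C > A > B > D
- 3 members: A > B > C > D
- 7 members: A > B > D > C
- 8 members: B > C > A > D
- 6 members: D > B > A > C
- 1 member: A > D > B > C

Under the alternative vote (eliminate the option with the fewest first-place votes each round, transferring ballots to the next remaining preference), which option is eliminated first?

D

Round 1: B 8, A 11, D 6, C 19. Eliminate D.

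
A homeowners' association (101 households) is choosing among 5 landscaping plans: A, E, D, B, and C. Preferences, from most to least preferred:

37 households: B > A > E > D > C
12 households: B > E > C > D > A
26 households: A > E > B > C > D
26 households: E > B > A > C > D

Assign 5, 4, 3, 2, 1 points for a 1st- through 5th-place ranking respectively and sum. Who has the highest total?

B

A: 37·4 + 12·1 + 26·5 + 26·3 = 368
E: 37·3 + 12·4 + 26·4 + 26·5 = 393
D: 37·2 + 12·2 + 26·1 + 26·1 = 150
B: 37·5 + 12·5 + 26·3 + 26·4 = 427
C: 37·1 + 12·3 + 26·2 + 26·2 = 177
B has the highest Borda score (427).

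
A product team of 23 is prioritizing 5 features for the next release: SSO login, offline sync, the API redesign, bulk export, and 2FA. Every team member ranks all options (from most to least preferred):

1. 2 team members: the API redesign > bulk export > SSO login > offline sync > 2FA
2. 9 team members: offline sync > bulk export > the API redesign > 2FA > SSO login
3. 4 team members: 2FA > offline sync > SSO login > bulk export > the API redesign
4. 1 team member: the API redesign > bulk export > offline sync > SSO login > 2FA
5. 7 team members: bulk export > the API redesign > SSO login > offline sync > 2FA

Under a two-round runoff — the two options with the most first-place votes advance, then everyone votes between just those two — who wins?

offline sync

Round 1 first-place votes: SSO login 0, offline sync 9, the API redesign 3, bulk export 7, 2FA 4.
offline sync and bulk export advance.
Runoff: offline sync is preferred to bulk export by 13 voters; bulk export by 10.
offline sync wins the runoff.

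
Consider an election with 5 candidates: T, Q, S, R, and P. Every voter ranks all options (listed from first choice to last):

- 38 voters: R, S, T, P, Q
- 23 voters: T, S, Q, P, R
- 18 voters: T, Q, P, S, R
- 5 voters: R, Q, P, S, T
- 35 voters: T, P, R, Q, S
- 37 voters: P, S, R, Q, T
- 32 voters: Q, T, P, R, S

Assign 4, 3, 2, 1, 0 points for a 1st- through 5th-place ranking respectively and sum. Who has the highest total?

T

T: 38·2 + 23·4 + 18·4 + 5·0 + 35·4 + 37·0 + 32·3 = 476
Q: 38·0 + 23·2 + 18·3 + 5·3 + 35·1 + 37·1 + 32·4 = 315
S: 38·3 + 23·3 + 18·1 + 5·1 + 35·0 + 37·3 + 32·0 = 317
R: 38·4 + 23·0 + 18·0 + 5·4 + 35·2 + 37·2 + 32·1 = 348
P: 38·1 + 23·1 + 18·2 + 5·2 + 35·3 + 37·4 + 32·2 = 424
T has the highest Borda score (476).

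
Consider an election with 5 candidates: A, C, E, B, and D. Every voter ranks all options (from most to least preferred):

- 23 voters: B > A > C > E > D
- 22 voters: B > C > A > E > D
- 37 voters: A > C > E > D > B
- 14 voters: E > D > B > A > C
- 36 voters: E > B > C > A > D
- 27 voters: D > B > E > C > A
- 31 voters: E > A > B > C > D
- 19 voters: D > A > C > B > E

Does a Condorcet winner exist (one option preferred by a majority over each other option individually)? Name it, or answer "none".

E

E vs A: 108–101 for E.
E vs C: 108–101 for E.
E vs B: 118–91 for E.
E vs D: 163–46 for E.
E beats every other option head-to-head.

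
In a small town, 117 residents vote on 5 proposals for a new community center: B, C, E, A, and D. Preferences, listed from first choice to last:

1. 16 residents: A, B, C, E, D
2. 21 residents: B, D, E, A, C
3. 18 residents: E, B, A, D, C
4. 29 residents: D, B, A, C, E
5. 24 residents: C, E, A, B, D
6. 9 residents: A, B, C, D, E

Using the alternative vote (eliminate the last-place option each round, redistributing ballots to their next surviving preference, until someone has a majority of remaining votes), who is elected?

Round 1: B 21, C 24, E 18, A 25, D 29. Eliminate E.
Round 2: B 39, C 24, A 25, D 29. Eliminate C.
Round 3: B 39, A 49, D 29. Eliminate D.
Round 4: B 68, A 49. B has a majority.

B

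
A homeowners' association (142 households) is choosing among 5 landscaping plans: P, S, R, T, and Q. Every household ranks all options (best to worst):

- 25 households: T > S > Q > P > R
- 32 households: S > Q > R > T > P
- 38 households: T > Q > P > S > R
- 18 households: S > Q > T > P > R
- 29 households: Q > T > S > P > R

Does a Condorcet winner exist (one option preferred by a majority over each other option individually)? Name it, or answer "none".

Checking pairwise contests:
S beats P 104–38.
T beats S 92–50.
P beats R 110–32.
Q beats T 79–63.
S beats Q 75–67.
Every option loses at least one head-to-head, so there is no Condorcet winner.

none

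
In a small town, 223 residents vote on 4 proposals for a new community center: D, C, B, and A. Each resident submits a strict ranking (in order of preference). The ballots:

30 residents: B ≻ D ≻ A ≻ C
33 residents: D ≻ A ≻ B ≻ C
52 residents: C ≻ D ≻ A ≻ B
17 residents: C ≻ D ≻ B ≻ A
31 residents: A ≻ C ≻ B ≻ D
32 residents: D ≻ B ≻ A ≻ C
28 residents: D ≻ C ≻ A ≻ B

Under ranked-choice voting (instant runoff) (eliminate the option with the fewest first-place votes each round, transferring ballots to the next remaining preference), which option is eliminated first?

B

Round 1: D 93, C 69, B 30, A 31. Eliminate B.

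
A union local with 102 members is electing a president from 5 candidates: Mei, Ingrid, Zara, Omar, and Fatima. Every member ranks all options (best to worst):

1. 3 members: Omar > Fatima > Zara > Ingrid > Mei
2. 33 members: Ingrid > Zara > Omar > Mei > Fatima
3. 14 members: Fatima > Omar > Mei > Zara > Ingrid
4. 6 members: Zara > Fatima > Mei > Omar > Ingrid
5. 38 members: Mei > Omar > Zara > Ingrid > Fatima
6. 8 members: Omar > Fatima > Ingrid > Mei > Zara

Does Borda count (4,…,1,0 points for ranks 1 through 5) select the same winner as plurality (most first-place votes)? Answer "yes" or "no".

no

Borda — scores: Mei 233, Ingrid 189, Zara 219, Omar 272, Fatima 107. Winner: Omar.
Plurality — first-place votes: Mei 38, Ingrid 33, Zara 6, Omar 11, Fatima 14. Winner: Mei.
The two methods disagree.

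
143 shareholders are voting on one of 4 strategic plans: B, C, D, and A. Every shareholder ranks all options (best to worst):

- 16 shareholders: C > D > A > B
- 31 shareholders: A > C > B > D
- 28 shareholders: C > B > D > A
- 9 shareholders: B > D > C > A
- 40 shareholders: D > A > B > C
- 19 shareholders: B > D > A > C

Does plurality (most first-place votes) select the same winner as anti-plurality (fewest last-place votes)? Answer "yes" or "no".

Plurality — first-place votes: B 28, C 44, D 40, A 31. Winner: C.
Anti-plurality — last-place votes: B 16, C 59, D 31, A 37. Winner: B.
The two methods disagree.

no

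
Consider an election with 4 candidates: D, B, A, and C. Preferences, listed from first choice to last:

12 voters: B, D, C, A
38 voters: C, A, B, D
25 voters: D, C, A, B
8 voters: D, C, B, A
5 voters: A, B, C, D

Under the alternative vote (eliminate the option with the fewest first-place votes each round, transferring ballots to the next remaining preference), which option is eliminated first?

A

Round 1: D 33, B 12, A 5, C 38. Eliminate A.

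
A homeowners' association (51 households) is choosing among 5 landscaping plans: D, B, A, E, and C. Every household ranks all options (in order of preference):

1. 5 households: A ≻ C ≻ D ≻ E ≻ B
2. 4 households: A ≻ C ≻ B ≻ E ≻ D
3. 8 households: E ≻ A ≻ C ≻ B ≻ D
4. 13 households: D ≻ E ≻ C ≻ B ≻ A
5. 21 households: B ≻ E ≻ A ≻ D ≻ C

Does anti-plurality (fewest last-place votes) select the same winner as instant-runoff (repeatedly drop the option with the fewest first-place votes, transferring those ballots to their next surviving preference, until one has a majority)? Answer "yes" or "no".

no

Anti-plurality — last-place votes: D 12, B 5, A 13, E 0, C 21. Winner: E.
Instant-runoff — R1 D 13, B 21, A 9, E 8, C 0 (C out); R2 D 13, B 21, A 9, E 8 (E out); R3 D 13, B 21, A 17 (D out); R4 B 34, A 17 (B winner). Winner: B.
The two methods disagree.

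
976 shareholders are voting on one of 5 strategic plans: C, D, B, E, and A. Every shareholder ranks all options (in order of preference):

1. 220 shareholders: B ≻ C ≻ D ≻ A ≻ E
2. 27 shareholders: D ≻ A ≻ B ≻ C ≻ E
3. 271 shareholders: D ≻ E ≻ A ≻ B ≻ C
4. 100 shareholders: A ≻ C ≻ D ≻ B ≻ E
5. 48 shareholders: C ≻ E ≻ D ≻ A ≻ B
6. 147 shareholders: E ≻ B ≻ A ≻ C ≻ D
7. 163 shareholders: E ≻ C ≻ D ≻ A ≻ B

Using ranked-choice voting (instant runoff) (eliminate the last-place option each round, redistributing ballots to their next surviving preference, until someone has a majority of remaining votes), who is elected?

Round 1: C 48, D 298, B 220, E 310, A 100. Eliminate C.
Round 2: D 298, B 220, E 358, A 100. Eliminate A.
Round 3: D 398, B 220, E 358. Eliminate B.
Round 4: D 618, E 358. D has a majority.

D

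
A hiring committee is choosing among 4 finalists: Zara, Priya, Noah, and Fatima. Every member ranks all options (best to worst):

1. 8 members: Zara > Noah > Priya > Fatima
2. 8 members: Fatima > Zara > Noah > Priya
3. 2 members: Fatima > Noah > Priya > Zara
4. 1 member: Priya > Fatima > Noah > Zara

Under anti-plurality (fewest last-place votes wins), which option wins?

Noah

Last-place votes: Zara 3, Priya 8, Noah 0, Fatima 8.
Noah is ranked last by the fewest voters, so Noah wins.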